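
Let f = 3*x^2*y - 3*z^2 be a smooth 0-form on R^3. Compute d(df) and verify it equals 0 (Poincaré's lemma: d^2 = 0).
d(df) = 0

Step 1: df = sum_i (∂f/∂x_i) dx_i = (6*x*y) dx + (3*x^2) dy + (-6*z) dz.
Step 2: Apply d again. Using the 1-form formula, the coefficient of dx ∧ dy in d(df) is ∂^2 f/∂x ∂y - ∂^2 f/∂y ∂x = (6*x) - (6*x) = 0 (equality of mixed partials for smooth f).
Similarly for dx ∧ dz and dy ∧ dz — all coefficients vanish. So d(df) = 0.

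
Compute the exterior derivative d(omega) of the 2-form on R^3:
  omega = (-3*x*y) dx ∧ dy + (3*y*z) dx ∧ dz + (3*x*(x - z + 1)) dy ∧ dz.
d(omega) = (6*x - 6*z + 3) dx ∧ dy ∧ dz

For a 2-form omega = sum_{i<j} g_{ij} dx_i ∧ dx_j, the exterior derivative is
  d(omega) = sum_{i<j} d(g_{ij}) ∧ dx_i ∧ dx_j = sum_{i<j, k} (∂g_{ij}/∂x_k) dx_k ∧ dx_i ∧ dx_j.
Expand each term, using dx_k ∧ dx_i ∧ dx_j = sgn(permutation) dx_{(a)} ∧ dx_{(b)} ∧ dx_{(c)} with (a < b < c) sorted:
  d(3*y*z) includes (∂/∂y)(3*y*z) dy = (3*z) dy, which multiplied by dx ∧ dz gives (-3*z) dx ∧ dy ∧ dz
  d(3*x*(x - z + 1)) includes (∂/∂x)(3*x*(x - z + 1)) dx = (6*x - 3*z + 3) dx, which multiplied by dy ∧ dz gives (6*x - 3*z + 3) dx ∧ dy ∧ dz
Collecting like 3-forms: d(omega) = (6*x - 6*z + 3) dx ∧ dy ∧ dz.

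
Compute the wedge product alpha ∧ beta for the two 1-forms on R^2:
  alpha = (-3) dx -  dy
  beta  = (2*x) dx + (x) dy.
alpha ∧ beta = (-x) dx ∧ dy

Distribute the wedge, using dx_i ∧ dx_j = -dx_j ∧ dx_i and dx_i ∧ dx_i = 0. For each pair (i, j) with i < j, the coefficient of dx_i ∧ dx_j in alpha ∧ beta is (alpha_i * beta_j - alpha_j * beta_i). Collecting: alpha ∧ beta = (-x) dx ∧ dy.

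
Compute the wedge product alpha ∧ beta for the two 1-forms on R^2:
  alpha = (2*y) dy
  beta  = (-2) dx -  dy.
alpha ∧ beta = (4*y) dx ∧ dy

Distribute the wedge, using dx_i ∧ dx_j = -dx_j ∧ dx_i and dx_i ∧ dx_i = 0. For each pair (i, j) with i < j, the coefficient of dx_i ∧ dx_j in alpha ∧ beta is (alpha_i * beta_j - alpha_j * beta_i). Collecting: alpha ∧ beta = (4*y) dx ∧ dy.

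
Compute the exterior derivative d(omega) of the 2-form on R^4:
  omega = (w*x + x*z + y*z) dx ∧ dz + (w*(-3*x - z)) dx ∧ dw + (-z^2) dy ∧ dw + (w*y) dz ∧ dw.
d(omega) = (-z) dx ∧ dy ∧ dz + (w + x) dx ∧ dz ∧ dw + (w + 2*z) dy ∧ dz ∧ dw

For a 2-form omega = sum_{i<j} g_{ij} dx_i ∧ dx_j, the exterior derivative is
  d(omega) = sum_{i<j} d(g_{ij}) ∧ dx_i ∧ dx_j = sum_{i<j, k} (∂g_{ij}/∂x_k) dx_k ∧ dx_i ∧ dx_j.
Expand each term, using dx_k ∧ dx_i ∧ dx_j = sgn(permutation) dx_{(a)} ∧ dx_{(b)} ∧ dx_{(c)} with (a < b < c) sorted:
  d(w*x + x*z + y*z) includes (∂/∂y)(w*x + x*z + y*z) dy = (z) dy, which multiplied by dx ∧ dz gives (-z) dx ∧ dy ∧ dz
  d(w*x + x*z + y*z) includes (∂/∂w)(w*x + x*z + y*z) dw = (x) dw, which multiplied by dx ∧ dz gives (x) dx ∧ dz ∧ dw
  d(w*(-3*x - z)) includes (∂/∂z)(w*(-3*x - z)) dz = (-w) dz, which multiplied by dx ∧ dw gives (w) dx ∧ dz ∧ dw
  d(-z^2) includes (∂/∂z)(-z^2) dz = (-2*z) dz, which multiplied by dy ∧ dw gives (2*z) dy ∧ dz ∧ dw
  d(w*y) includes (∂/∂y)(w*y) dy = (w) dy, which multiplied by dz ∧ dw gives (w) dy ∧ dz ∧ dw
Collecting like 3-forms: d(omega) = (-z) dx ∧ dy ∧ dz + (w + x) dx ∧ dz ∧ dw + (w + 2*z) dy ∧ dz ∧ dw.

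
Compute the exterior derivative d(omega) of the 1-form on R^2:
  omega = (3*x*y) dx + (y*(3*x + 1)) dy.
d(omega) = (-3*x + 3*y) dx ∧ dy

For a 1-form omega = sum_i f_i dx_i, the exterior derivative is
  d(omega) = sum_{i < j} (∂f_j/∂x_i - ∂f_i/∂x_j) dx_i ∧ dx_j.
  coefficient of dx ∧ dy: ∂f_2/∂x - ∂f_1/∂y = ∂(y*(3*x + 1))/∂x - ∂(3*x*y)/∂y = -3*x + 3*y
Assembling: d(omega) = (-3*x + 3*y) dx ∧ dy.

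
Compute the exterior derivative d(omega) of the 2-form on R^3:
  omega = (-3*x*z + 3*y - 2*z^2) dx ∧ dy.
d(omega) = (-3*x - 4*z) dx ∧ dy ∧ dz

For a 2-form omega = sum_{i<j} g_{ij} dx_i ∧ dx_j, the exterior derivative is
  d(omega) = sum_{i<j} d(g_{ij}) ∧ dx_i ∧ dx_j = sum_{i<j, k} (∂g_{ij}/∂x_k) dx_k ∧ dx_i ∧ dx_j.
Expand each term, using dx_k ∧ dx_i ∧ dx_j = sgn(permutation) dx_{(a)} ∧ dx_{(b)} ∧ dx_{(c)} with (a < b < c) sorted:
  d(-3*x*z + 3*y - 2*z^2) includes (∂/∂z)(-3*x*z + 3*y - 2*z^2) dz = (-3*x - 4*z) dz, which multiplied by dx ∧ dy gives (-3*x - 4*z) dx ∧ dy ∧ dz
Collecting like 3-forms: d(omega) = (-3*x - 4*z) dx ∧ dy ∧ dz.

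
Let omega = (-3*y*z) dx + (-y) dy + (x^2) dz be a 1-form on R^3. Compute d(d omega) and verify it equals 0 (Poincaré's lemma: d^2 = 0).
d(d omega) = 0

Step 1: d omega = sum_{i<j} (∂f_j/∂x_i - ∂f_i/∂x_j) dx_i ∧ dx_j:
  coeff of dx ∧ dy: 3*z
  coeff of dx ∧ dz: 2*x + 3*y
  coeff of dy ∧ dz: 0
Step 2: Apply d again to each 2-form coefficient. The only possible 3-form in R^3 is dx ∧ dy ∧ dz, with coefficient
  ∂(coeff of dy∧dz)/∂x - ∂(coeff of dx∧dz)/∂y + ∂(coeff of dx∧dy)/∂z
  = ∂/∂x (0) - ∂/∂y (2*x + 3*y) + ∂/∂z (3*z).
Each of these terms simplifies to sums of mixed partials that cancel in pairs. The result is 0 (by equality of mixed partials for smooth functions — Schwarz / Clairaut).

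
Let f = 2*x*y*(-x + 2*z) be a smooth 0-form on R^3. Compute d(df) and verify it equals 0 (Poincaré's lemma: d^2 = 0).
d(df) = 0

Step 1: df = sum_i (∂f/∂x_i) dx_i = (4*y*(-x + z)) dx + (2*x*(-x + 2*z)) dy + (4*x*y) dz.
Step 2: Apply d again. Using the 1-form formula, the coefficient of dx ∧ dy in d(df) is ∂^2 f/∂x ∂y - ∂^2 f/∂y ∂x = (-4*x + 4*z) - (-4*x + 4*z) = 0 (equality of mixed partials for smooth f).
Similarly for dx ∧ dz and dy ∧ dz — all coefficients vanish. So d(df) = 0.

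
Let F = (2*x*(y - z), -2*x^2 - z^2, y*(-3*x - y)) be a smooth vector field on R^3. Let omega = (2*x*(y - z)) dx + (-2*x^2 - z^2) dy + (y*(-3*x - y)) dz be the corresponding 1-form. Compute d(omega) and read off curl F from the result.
d(omega) = (-3*x - 2*y + 2*z) dy ∧ dz + (-2*x + 3*y) dz ∧ dx + (-6*x) dx ∧ dy; curl F = (-3*x - 2*y + 2*z, -2*x + 3*y, -6*x)

d omega = sum_{i<j} (∂f_j/∂x_i - ∂f_i/∂x_j) dx_i ∧ dx_j. Under the identification (dy ∧ dz, dz ∧ dx, dx ∧ dy) ↔ (e_x, e_y, e_z), the coefficients are exactly the components of curl F. Compute:
  ∂R/∂y - ∂Q/∂z = (-3*x - 2*y) - (-2*z) = -3*x - 2*y + 2*z
  ∂P/∂z - ∂R/∂x = (-2*x) - (-3*y) = -2*x + 3*y
  ∂Q/∂x - ∂P/∂y = (-4*x) - (2*x) = -6*x.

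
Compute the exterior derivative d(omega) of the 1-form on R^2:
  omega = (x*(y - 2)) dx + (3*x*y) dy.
d(omega) = (-x + 3*y) dx ∧ dy

For a 1-form omega = sum_i f_i dx_i, the exterior derivative is
  d(omega) = sum_{i < j} (∂f_j/∂x_i - ∂f_i/∂x_j) dx_i ∧ dx_j.
  coefficient of dx ∧ dy: ∂f_2/∂x - ∂f_1/∂y = ∂(3*x*y)/∂x - ∂(x*(y - 2))/∂y = -x + 3*y
Assembling: d(omega) = (-x + 3*y) dx ∧ dy.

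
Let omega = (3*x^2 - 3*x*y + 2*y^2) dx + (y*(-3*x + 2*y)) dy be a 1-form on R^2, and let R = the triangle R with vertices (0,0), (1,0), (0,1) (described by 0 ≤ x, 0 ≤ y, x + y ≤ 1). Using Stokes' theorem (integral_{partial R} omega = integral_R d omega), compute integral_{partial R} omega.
integral_(partial R) omega = -2/3

Stokes: integral_partial_R omega = integral_R d omega with d omega = (∂Q/∂x - ∂P/∂y) dx ∧ dy.
  ∂Q/∂x = -3*y
  ∂P/∂y = -3*x + 4*y
  integrand = ∂Q/∂x - ∂P/∂y = 3*x - 7*y.
Integrating over R: integral_0^1 integral_0^{1-x} (3*x - 7*y) dy dx = -2/3.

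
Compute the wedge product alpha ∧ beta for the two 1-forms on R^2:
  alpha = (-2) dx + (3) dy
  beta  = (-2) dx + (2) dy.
alpha ∧ beta = (2) dx ∧ dy

Distribute the wedge, using dx_i ∧ dx_j = -dx_j ∧ dx_i and dx_i ∧ dx_i = 0. For each pair (i, j) with i < j, the coefficient of dx_i ∧ dx_j in alpha ∧ beta is (alpha_i * beta_j - alpha_j * beta_i). Collecting: alpha ∧ beta = (2) dx ∧ dy.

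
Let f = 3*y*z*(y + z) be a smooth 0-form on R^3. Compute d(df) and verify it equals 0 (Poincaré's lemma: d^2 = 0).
d(df) = 0

Step 1: df = sum_i (∂f/∂x_i) dx_i = (0) dx + (3*z*(2*y + z)) dy + (3*y*(y + 2*z)) dz.
Step 2: Apply d again. Using the 1-form formula, the coefficient of dx ∧ dy in d(df) is ∂^2 f/∂x ∂y - ∂^2 f/∂y ∂x = (0) - (0) = 0 (equality of mixed partials for smooth f).
Similarly for dx ∧ dz and dy ∧ dz — all coefficients vanish. So d(df) = 0.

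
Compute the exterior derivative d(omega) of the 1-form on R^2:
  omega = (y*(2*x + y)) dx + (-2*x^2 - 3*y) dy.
d(omega) = (-6*x - 2*y) dx ∧ dy

For a 1-form omega = sum_i f_i dx_i, the exterior derivative is
  d(omega) = sum_{i < j} (∂f_j/∂x_i - ∂f_i/∂x_j) dx_i ∧ dx_j.
  coefficient of dx ∧ dy: ∂f_2/∂x - ∂f_1/∂y = ∂(-2*x^2 - 3*y)/∂x - ∂(y*(2*x + y))/∂y = -6*x - 2*y
Assembling: d(omega) = (-6*x - 2*y) dx ∧ dy.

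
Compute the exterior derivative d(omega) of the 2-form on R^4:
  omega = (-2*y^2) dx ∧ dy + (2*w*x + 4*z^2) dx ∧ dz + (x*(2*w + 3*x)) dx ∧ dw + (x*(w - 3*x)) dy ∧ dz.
d(omega) = (2*x) dx ∧ dz ∧ dw + (w - 6*x) dx ∧ dy ∧ dz + (x) dy ∧ dz ∧ dw

For a 2-form omega = sum_{i<j} g_{ij} dx_i ∧ dx_j, the exterior derivative is
  d(omega) = sum_{i<j} d(g_{ij}) ∧ dx_i ∧ dx_j = sum_{i<j, k} (∂g_{ij}/∂x_k) dx_k ∧ dx_i ∧ dx_j.
Expand each term, using dx_k ∧ dx_i ∧ dx_j = sgn(permutation) dx_{(a)} ∧ dx_{(b)} ∧ dx_{(c)} with (a < b < c) sorted:
  d(2*w*x + 4*z^2) includes (∂/∂w)(2*w*x + 4*z^2) dw = (2*x) dw, which multiplied by dx ∧ dz gives (2*x) dx ∧ dz ∧ dw
  d(x*(w - 3*x)) includes (∂/∂x)(x*(w - 3*x)) dx = (w - 6*x) dx, which multiplied by dy ∧ dz gives (w - 6*x) dx ∧ dy ∧ dz
  d(x*(w - 3*x)) includes (∂/∂w)(x*(w - 3*x)) dw = (x) dw, which multiplied by dy ∧ dz gives (x) dy ∧ dz ∧ dw
Collecting like 3-forms: d(omega) = (2*x) dx ∧ dz ∧ dw + (w - 6*x) dx ∧ dy ∧ dz + (x) dy ∧ dz ∧ dw.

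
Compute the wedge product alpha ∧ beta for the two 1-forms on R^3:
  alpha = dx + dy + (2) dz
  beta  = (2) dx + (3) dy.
alpha ∧ beta = (1) dx ∧ dy + (-4) dx ∧ dz + (-6) dy ∧ dz

Distribute the wedge, using dx_i ∧ dx_j = -dx_j ∧ dx_i and dx_i ∧ dx_i = 0. For each pair (i, j) with i < j, the coefficient of dx_i ∧ dx_j in alpha ∧ beta is (alpha_i * beta_j - alpha_j * beta_i). Collecting: alpha ∧ beta = (1) dx ∧ dy + (-4) dx ∧ dz + (-6) dy ∧ dz.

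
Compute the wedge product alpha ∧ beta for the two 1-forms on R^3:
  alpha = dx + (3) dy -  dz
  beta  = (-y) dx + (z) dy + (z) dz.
alpha ∧ beta = (3*y + z) dx ∧ dy + (-y + z) dx ∧ dz + (4*z) dy ∧ dz

Distribute the wedge, using dx_i ∧ dx_j = -dx_j ∧ dx_i and dx_i ∧ dx_i = 0. For each pair (i, j) with i < j, the coefficient of dx_i ∧ dx_j in alpha ∧ beta is (alpha_i * beta_j - alpha_j * beta_i). Collecting: alpha ∧ beta = (3*y + z) dx ∧ dy + (-y + z) dx ∧ dz + (4*z) dy ∧ dz.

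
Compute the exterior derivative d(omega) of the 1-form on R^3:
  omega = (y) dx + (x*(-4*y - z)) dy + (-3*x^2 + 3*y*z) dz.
d(omega) = (-4*y - z - 1) dx ∧ dy + (-6*x) dx ∧ dz + (x + 3*z) dy ∧ dz

For a 1-form omega = sum_i f_i dx_i, the exterior derivative is
  d(omega) = sum_{i < j} (∂f_j/∂x_i - ∂f_i/∂x_j) dx_i ∧ dx_j.
  coefficient of dx ∧ dy: ∂f_2/∂x - ∂f_1/∂y = ∂(x*(-4*y - z))/∂x - ∂(y)/∂y = -4*y - z - 1
  coefficient of dx ∧ dz: ∂f_3/∂x - ∂f_1/∂z = ∂(-3*x^2 + 3*y*z)/∂x - ∂(y)/∂z = -6*x
  coefficient of dy ∧ dz: ∂f_3/∂y - ∂f_2/∂z = ∂(-3*x^2 + 3*y*z)/∂y - ∂(x*(-4*y - z))/∂z = x + 3*z
Assembling: d(omega) = (-4*y - z - 1) dx ∧ dy + (-6*x) dx ∧ dz + (x + 3*z) dy ∧ dz.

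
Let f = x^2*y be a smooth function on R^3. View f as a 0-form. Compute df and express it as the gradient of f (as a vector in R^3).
df = (2*x*y) dx + (x^2) dy + (0) dz; grad f = (2*x*y, x^2, 0)

For a 0-form f, d f = (∂f/∂x) dx + (∂f/∂y) dy + (∂f/∂z) dz. The components of the vector representation are exactly the entries of grad f in Cartesian coordinates:
  ∂f/∂x = 2*x*y
  ∂f/∂y = x^2
  ∂f/∂z = 0.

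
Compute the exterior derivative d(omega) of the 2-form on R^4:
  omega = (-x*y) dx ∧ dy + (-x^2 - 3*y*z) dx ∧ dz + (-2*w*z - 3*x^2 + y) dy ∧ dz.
d(omega) = (-6*x + 3*z) dx ∧ dy ∧ dz + (-2*z) dy ∧ dz ∧ dw

For a 2-form omega = sum_{i<j} g_{ij} dx_i ∧ dx_j, the exterior derivative is
  d(omega) = sum_{i<j} d(g_{ij}) ∧ dx_i ∧ dx_j = sum_{i<j, k} (∂g_{ij}/∂x_k) dx_k ∧ dx_i ∧ dx_j.
Expand each term, using dx_k ∧ dx_i ∧ dx_j = sgn(permutation) dx_{(a)} ∧ dx_{(b)} ∧ dx_{(c)} with (a < b < c) sorted:
  d(-x^2 - 3*y*z) includes (∂/∂y)(-x^2 - 3*y*z) dy = (-3*z) dy, which multiplied by dx ∧ dz gives (3*z) dx ∧ dy ∧ dz
  d(-2*w*z - 3*x^2 + y) includes (∂/∂x)(-2*w*z - 3*x^2 + y) dx = (-6*x) dx, which multiplied by dy ∧ dz gives (-6*x) dx ∧ dy ∧ dz
  d(-2*w*z - 3*x^2 + y) includes (∂/∂w)(-2*w*z - 3*x^2 + y) dw = (-2*z) dw, which multiplied by dy ∧ dz gives (-2*z) dy ∧ dz ∧ dw
Collecting like 3-forms: d(omega) = (-6*x + 3*z) dx ∧ dy ∧ dz + (-2*z) dy ∧ dz ∧ dw.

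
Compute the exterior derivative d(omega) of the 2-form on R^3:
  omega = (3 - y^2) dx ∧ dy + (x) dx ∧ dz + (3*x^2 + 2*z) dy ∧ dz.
d(omega) = (6*x) dx ∧ dy ∧ dz

For a 2-form omega = sum_{i<j} g_{ij} dx_i ∧ dx_j, the exterior derivative is
  d(omega) = sum_{i<j} d(g_{ij}) ∧ dx_i ∧ dx_j = sum_{i<j, k} (∂g_{ij}/∂x_k) dx_k ∧ dx_i ∧ dx_j.
Expand each term, using dx_k ∧ dx_i ∧ dx_j = sgn(permutation) dx_{(a)} ∧ dx_{(b)} ∧ dx_{(c)} with (a < b < c) sorted:
  d(3*x^2 + 2*z) includes (∂/∂x)(3*x^2 + 2*z) dx = (6*x) dx, which multiplied by dy ∧ dz gives (6*x) dx ∧ dy ∧ dz
Collecting like 3-forms: d(omega) = (6*x) dx ∧ dy ∧ dz.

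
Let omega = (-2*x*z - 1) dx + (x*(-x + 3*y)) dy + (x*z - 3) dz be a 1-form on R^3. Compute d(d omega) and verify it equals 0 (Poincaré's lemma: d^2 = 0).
d(d omega) = 0

Step 1: d omega = sum_{i<j} (∂f_j/∂x_i - ∂f_i/∂x_j) dx_i ∧ dx_j:
  coeff of dx ∧ dy: -2*x + 3*y
  coeff of dx ∧ dz: 2*x + z
  coeff of dy ∧ dz: 0
Step 2: Apply d again to each 2-form coefficient. The only possible 3-form in R^3 is dx ∧ dy ∧ dz, with coefficient
  ∂(coeff of dy∧dz)/∂x - ∂(coeff of dx∧dz)/∂y + ∂(coeff of dx∧dy)/∂z
  = ∂/∂x (0) - ∂/∂y (2*x + z) + ∂/∂z (-2*x + 3*y).
Each of these terms simplifies to sums of mixed partials that cancel in pairs. The result is 0 (by equality of mixed partials for smooth functions — Schwarz / Clairaut).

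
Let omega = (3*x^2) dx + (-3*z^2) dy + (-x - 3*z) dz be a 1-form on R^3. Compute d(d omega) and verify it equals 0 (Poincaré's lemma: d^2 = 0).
d(d omega) = 0

Step 1: d omega = sum_{i<j} (∂f_j/∂x_i - ∂f_i/∂x_j) dx_i ∧ dx_j:
  coeff of dx ∧ dy: 0
  coeff of dx ∧ dz: -1
  coeff of dy ∧ dz: 6*z
Step 2: Apply d again to each 2-form coefficient. The only possible 3-form in R^3 is dx ∧ dy ∧ dz, with coefficient
  ∂(coeff of dy∧dz)/∂x - ∂(coeff of dx∧dz)/∂y + ∂(coeff of dx∧dy)/∂z
  = ∂/∂x (6*z) - ∂/∂y (-1) + ∂/∂z (0).
Each of these terms simplifies to sums of mixed partials that cancel in pairs. The result is 0 (by equality of mixed partials for smooth functions — Schwarz / Clairaut).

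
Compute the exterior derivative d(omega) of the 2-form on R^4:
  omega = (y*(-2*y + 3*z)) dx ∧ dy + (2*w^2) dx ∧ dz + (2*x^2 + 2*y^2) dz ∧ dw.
d(omega) = (3*y) dx ∧ dy ∧ dz + (4*w + 4*x) dx ∧ dz ∧ dw + (4*y) dy ∧ dz ∧ dw

For a 2-form omega = sum_{i<j} g_{ij} dx_i ∧ dx_j, the exterior derivative is
  d(omega) = sum_{i<j} d(g_{ij}) ∧ dx_i ∧ dx_j = sum_{i<j, k} (∂g_{ij}/∂x_k) dx_k ∧ dx_i ∧ dx_j.
Expand each term, using dx_k ∧ dx_i ∧ dx_j = sgn(permutation) dx_{(a)} ∧ dx_{(b)} ∧ dx_{(c)} with (a < b < c) sorted:
  d(y*(-2*y + 3*z)) includes (∂/∂z)(y*(-2*y + 3*z)) dz = (3*y) dz, which multiplied by dx ∧ dy gives (3*y) dx ∧ dy ∧ dz
  d(2*w^2) includes (∂/∂w)(2*w^2) dw = (4*w) dw, which multiplied by dx ∧ dz gives (4*w) dx ∧ dz ∧ dw
  d(2*x^2 + 2*y^2) includes (∂/∂x)(2*x^2 + 2*y^2) dx = (4*x) dx, which multiplied by dz ∧ dw gives (4*x) dx ∧ dz ∧ dw
  d(2*x^2 + 2*y^2) includes (∂/∂y)(2*x^2 + 2*y^2) dy = (4*y) dy, which multiplied by dz ∧ dw gives (4*y) dy ∧ dz ∧ dw
Collecting like 3-forms: d(omega) = (3*y) dx ∧ dy ∧ dz + (4*w + 4*x) dx ∧ dz ∧ dw + (4*y) dy ∧ dz ∧ dw.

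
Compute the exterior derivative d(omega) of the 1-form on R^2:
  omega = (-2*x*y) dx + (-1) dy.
d(omega) = (2*x) dx ∧ dy

For a 1-form omega = sum_i f_i dx_i, the exterior derivative is
  d(omega) = sum_{i < j} (∂f_j/∂x_i - ∂f_i/∂x_j) dx_i ∧ dx_j.
  coefficient of dx ∧ dy: ∂f_2/∂x - ∂f_1/∂y = ∂(-1)/∂x - ∂(-2*x*y)/∂y = 2*x
Assembling: d(omega) = (2*x) dx ∧ dy.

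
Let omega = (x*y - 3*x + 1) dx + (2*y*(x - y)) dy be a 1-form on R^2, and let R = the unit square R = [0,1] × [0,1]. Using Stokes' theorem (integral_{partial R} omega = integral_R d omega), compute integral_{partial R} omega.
integral_(partial R) omega = 1/2

Stokes: integral_partial_R omega = integral_R d omega with d omega = (∂Q/∂x - ∂P/∂y) dx ∧ dy.
  ∂Q/∂x = 2*y
  ∂P/∂y = x
  integrand = ∂Q/∂x - ∂P/∂y = -x + 2*y.
Integrating over R: integral_0^1 integral_0^1 (-x + 2*y) dx dy = 1/2.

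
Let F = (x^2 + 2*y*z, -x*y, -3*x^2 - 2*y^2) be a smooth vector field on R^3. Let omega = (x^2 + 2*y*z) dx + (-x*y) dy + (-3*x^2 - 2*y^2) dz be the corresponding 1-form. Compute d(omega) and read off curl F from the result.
d(omega) = (-4*y) dy ∧ dz + (6*x + 2*y) dz ∧ dx + (-y - 2*z) dx ∧ dy; curl F = (-4*y, 6*x + 2*y, -y - 2*z)

d omega = sum_{i<j} (∂f_j/∂x_i - ∂f_i/∂x_j) dx_i ∧ dx_j. Under the identification (dy ∧ dz, dz ∧ dx, dx ∧ dy) ↔ (e_x, e_y, e_z), the coefficients are exactly the components of curl F. Compute:
  ∂R/∂y - ∂Q/∂z = (-4*y) - (0) = -4*y
  ∂P/∂z - ∂R/∂x = (2*y) - (-6*x) = 6*x + 2*y
  ∂Q/∂x - ∂P/∂y = (-y) - (2*z) = -y - 2*z.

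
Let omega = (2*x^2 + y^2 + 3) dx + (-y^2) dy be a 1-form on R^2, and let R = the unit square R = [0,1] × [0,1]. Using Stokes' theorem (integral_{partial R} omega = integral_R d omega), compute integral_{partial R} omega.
integral_(partial R) omega = -1

Stokes: integral_partial_R omega = integral_R d omega with d omega = (∂Q/∂x - ∂P/∂y) dx ∧ dy.
  ∂Q/∂x = 0
  ∂P/∂y = 2*y
  integrand = ∂Q/∂x - ∂P/∂y = -2*y.
Integrating over R: integral_0^1 integral_0^1 (-2*y) dx dy = -1.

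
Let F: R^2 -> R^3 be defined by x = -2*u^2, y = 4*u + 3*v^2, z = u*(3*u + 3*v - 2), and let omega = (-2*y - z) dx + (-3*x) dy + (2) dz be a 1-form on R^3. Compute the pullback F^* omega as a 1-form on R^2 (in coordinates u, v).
F^* omega = (12*u^3 + 12*u^2*v + 48*u^2 + 24*u*v^2 + 12*u + 6*v - 4) du + (6*u*(6*u*v + 1)) dv

Using F^*(f dg) = (f ∘ F) d(g ∘ F), substitute each coordinate x_i by F_i(u, v) in f_i, and replace dx_i by d F_i = (∂F_i/∂u) du + (∂F_i/∂v) dv.
  For the x component: f_1(F) = -3*u^2 - 3*u*v - 6*u - 6*v^2; d F_1 = (-4*u) du + (0) dv
  For the y component: f_2(F) = 6*u^2; d F_2 = (4) du + (6*v) dv
  For the z component: f_3(F) = 2; d F_3 = (6*u + 3*v - 2) du + (3*u) dv
Combining and collecting du, dv coefficients:
  coeff of du: 12*u^3 + 12*u^2*v + 48*u^2 + 24*u*v^2 + 12*u + 6*v - 4
  coeff of dv: 6*u*(6*u*v + 1)
F^* omega = (12*u^3 + 12*u^2*v + 48*u^2 + 24*u*v^2 + 12*u + 6*v - 4) du + (6*u*(6*u*v + 1)) dv.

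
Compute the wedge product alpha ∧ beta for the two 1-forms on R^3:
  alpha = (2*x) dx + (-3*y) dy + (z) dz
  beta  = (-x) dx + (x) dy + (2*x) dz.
alpha ∧ beta = (x*(2*x - 3*y)) dx ∧ dy + (x*(4*x + z)) dx ∧ dz + (-x*(6*y + z)) dy ∧ dz

Distribute the wedge, using dx_i ∧ dx_j = -dx_j ∧ dx_i and dx_i ∧ dx_i = 0. For each pair (i, j) with i < j, the coefficient of dx_i ∧ dx_j in alpha ∧ beta is (alpha_i * beta_j - alpha_j * beta_i). Collecting: alpha ∧ beta = (x*(2*x - 3*y)) dx ∧ dy + (x*(4*x + z)) dx ∧ dz + (-x*(6*y + z)) dy ∧ dz.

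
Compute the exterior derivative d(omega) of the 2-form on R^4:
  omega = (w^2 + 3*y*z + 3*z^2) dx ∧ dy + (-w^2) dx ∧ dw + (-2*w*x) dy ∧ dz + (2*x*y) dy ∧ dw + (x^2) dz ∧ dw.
d(omega) = (-2*w + 3*y + 6*z) dx ∧ dy ∧ dz + (2*w + 2*y) dx ∧ dy ∧ dw + (-2*x) dy ∧ dz ∧ dw + (2*x) dx ∧ dz ∧ dw

For a 2-form omega = sum_{i<j} g_{ij} dx_i ∧ dx_j, the exterior derivative is
  d(omega) = sum_{i<j} d(g_{ij}) ∧ dx_i ∧ dx_j = sum_{i<j, k} (∂g_{ij}/∂x_k) dx_k ∧ dx_i ∧ dx_j.
Expand each term, using dx_k ∧ dx_i ∧ dx_j = sgn(permutation) dx_{(a)} ∧ dx_{(b)} ∧ dx_{(c)} with (a < b < c) sorted:
  d(w^2 + 3*y*z + 3*z^2) includes (∂/∂z)(w^2 + 3*y*z + 3*z^2) dz = (3*y + 6*z) dz, which multiplied by dx ∧ dy gives (3*y + 6*z) dx ∧ dy ∧ dz
  d(w^2 + 3*y*z + 3*z^2) includes (∂/∂w)(w^2 + 3*y*z + 3*z^2) dw = (2*w) dw, which multiplied by dx ∧ dy gives (2*w) dx ∧ dy ∧ dw
  d(-2*w*x) includes (∂/∂x)(-2*w*x) dx = (-2*w) dx, which multiplied by dy ∧ dz gives (-2*w) dx ∧ dy ∧ dz
  d(-2*w*x) includes (∂/∂w)(-2*w*x) dw = (-2*x) dw, which multiplied by dy ∧ dz gives (-2*x) dy ∧ dz ∧ dw
  d(2*x*y) includes (∂/∂x)(2*x*y) dx = (2*y) dx, which multiplied by dy ∧ dw gives (2*y) dx ∧ dy ∧ dw
  d(x^2) includes (∂/∂x)(x^2) dx = (2*x) dx, which multiplied by dz ∧ dw gives (2*x) dx ∧ dz ∧ dw
Collecting like 3-forms: d(omega) = (-2*w + 3*y + 6*z) dx ∧ dy ∧ dz + (2*w + 2*y) dx ∧ dy ∧ dw + (-2*x) dy ∧ dz ∧ dw + (2*x) dx ∧ dz ∧ dw.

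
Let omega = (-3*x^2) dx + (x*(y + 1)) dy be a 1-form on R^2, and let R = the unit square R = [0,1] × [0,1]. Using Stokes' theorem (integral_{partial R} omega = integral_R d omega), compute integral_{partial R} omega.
integral_(partial R) omega = 3/2

Stokes: integral_partial_R omega = integral_R d omega with d omega = (∂Q/∂x - ∂P/∂y) dx ∧ dy.
  ∂Q/∂x = y + 1
  ∂P/∂y = 0
  integrand = ∂Q/∂x - ∂P/∂y = y + 1.
Integrating over R: integral_0^1 integral_0^1 (y + 1) dx dy = 3/2.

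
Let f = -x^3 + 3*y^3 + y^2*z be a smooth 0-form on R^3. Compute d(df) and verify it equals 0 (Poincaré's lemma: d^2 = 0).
d(df) = 0

Step 1: df = sum_i (∂f/∂x_i) dx_i = (-3*x^2) dx + (y*(9*y + 2*z)) dy + (y^2) dz.
Step 2: Apply d again. Using the 1-form formula, the coefficient of dx ∧ dy in d(df) is ∂^2 f/∂x ∂y - ∂^2 f/∂y ∂x = (0) - (0) = 0 (equality of mixed partials for smooth f).
Similarly for dx ∧ dz and dy ∧ dz — all coefficients vanish. So d(df) = 0.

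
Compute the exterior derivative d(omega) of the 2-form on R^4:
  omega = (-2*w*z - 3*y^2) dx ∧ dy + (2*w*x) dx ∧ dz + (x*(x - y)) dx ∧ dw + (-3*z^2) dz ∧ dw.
d(omega) = (-2*w) dx ∧ dy ∧ dz + (x - 2*z) dx ∧ dy ∧ dw + (2*x) dx ∧ dz ∧ dw

For a 2-form omega = sum_{i<j} g_{ij} dx_i ∧ dx_j, the exterior derivative is
  d(omega) = sum_{i<j} d(g_{ij}) ∧ dx_i ∧ dx_j = sum_{i<j, k} (∂g_{ij}/∂x_k) dx_k ∧ dx_i ∧ dx_j.
Expand each term, using dx_k ∧ dx_i ∧ dx_j = sgn(permutation) dx_{(a)} ∧ dx_{(b)} ∧ dx_{(c)} with (a < b < c) sorted:
  d(-2*w*z - 3*y^2) includes (∂/∂z)(-2*w*z - 3*y^2) dz = (-2*w) dz, which multiplied by dx ∧ dy gives (-2*w) dx ∧ dy ∧ dz
  d(-2*w*z - 3*y^2) includes (∂/∂w)(-2*w*z - 3*y^2) dw = (-2*z) dw, which multiplied by dx ∧ dy gives (-2*z) dx ∧ dy ∧ dw
  d(2*w*x) includes (∂/∂w)(2*w*x) dw = (2*x) dw, which multiplied by dx ∧ dz gives (2*x) dx ∧ dz ∧ dw
  d(x*(x - y)) includes (∂/∂y)(x*(x - y)) dy = (-x) dy, which multiplied by dx ∧ dw gives (x) dx ∧ dy ∧ dw
Collecting like 3-forms: d(omega) = (-2*w) dx ∧ dy ∧ dz + (x - 2*z) dx ∧ dy ∧ dw + (2*x) dx ∧ dz ∧ dw.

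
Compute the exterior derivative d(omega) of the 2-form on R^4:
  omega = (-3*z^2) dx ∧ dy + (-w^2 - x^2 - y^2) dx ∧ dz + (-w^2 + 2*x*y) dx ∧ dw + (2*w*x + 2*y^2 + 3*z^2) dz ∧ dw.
d(omega) = (2*y - 6*z) dx ∧ dy ∧ dz + (-2*x) dx ∧ dy ∧ dw + (4*y) dy ∧ dz ∧ dw

For a 2-form omega = sum_{i<j} g_{ij} dx_i ∧ dx_j, the exterior derivative is
  d(omega) = sum_{i<j} d(g_{ij}) ∧ dx_i ∧ dx_j = sum_{i<j, k} (∂g_{ij}/∂x_k) dx_k ∧ dx_i ∧ dx_j.
Expand each term, using dx_k ∧ dx_i ∧ dx_j = sgn(permutation) dx_{(a)} ∧ dx_{(b)} ∧ dx_{(c)} with (a < b < c) sorted:
  d(-3*z^2) includes (∂/∂z)(-3*z^2) dz = (-6*z) dz, which multiplied by dx ∧ dy gives (-6*z) dx ∧ dy ∧ dz
  d(-w^2 - x^2 - y^2) includes (∂/∂y)(-w^2 - x^2 - y^2) dy = (-2*y) dy, which multiplied by dx ∧ dz gives (2*y) dx ∧ dy ∧ dz
  d(-w^2 - x^2 - y^2) includes (∂/∂w)(-w^2 - x^2 - y^2) dw = (-2*w) dw, which multiplied by dx ∧ dz gives (-2*w) dx ∧ dz ∧ dw
  d(-w^2 + 2*x*y) includes (∂/∂y)(-w^2 + 2*x*y) dy = (2*x) dy, which multiplied by dx ∧ dw gives (-2*x) dx ∧ dy ∧ dw
  d(2*w*x + 2*y^2 + 3*z^2) includes (∂/∂x)(2*w*x + 2*y^2 + 3*z^2) dx = (2*w) dx, which multiplied by dz ∧ dw gives (2*w) dx ∧ dz ∧ dw
  d(2*w*x + 2*y^2 + 3*z^2) includes (∂/∂y)(2*w*x + 2*y^2 + 3*z^2) dy = (4*y) dy, which multiplied by dz ∧ dw gives (4*y) dy ∧ dz ∧ dw
Collecting like 3-forms: d(omega) = (2*y - 6*z) dx ∧ dy ∧ dz + (-2*x) dx ∧ dy ∧ dw + (4*y) dy ∧ dz ∧ dw.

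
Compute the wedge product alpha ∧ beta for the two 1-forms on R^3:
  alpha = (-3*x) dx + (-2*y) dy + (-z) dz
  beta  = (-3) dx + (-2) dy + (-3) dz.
alpha ∧ beta = (6*x - 6*y) dx ∧ dy + (9*x - 3*z) dx ∧ dz + (6*y - 2*z) dy ∧ dz

Distribute the wedge, using dx_i ∧ dx_j = -dx_j ∧ dx_i and dx_i ∧ dx_i = 0. For each pair (i, j) with i < j, the coefficient of dx_i ∧ dx_j in alpha ∧ beta is (alpha_i * beta_j - alpha_j * beta_i). Collecting: alpha ∧ beta = (6*x - 6*y) dx ∧ dy + (9*x - 3*z) dx ∧ dz + (6*y - 2*z) dy ∧ dz.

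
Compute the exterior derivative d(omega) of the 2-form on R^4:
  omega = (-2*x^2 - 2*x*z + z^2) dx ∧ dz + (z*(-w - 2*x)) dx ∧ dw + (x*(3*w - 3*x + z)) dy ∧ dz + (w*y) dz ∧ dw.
d(omega) = (w + 2*x) dx ∧ dz ∧ dw + (3*w - 6*x + z) dx ∧ dy ∧ dz + (w + 3*x) dy ∧ dz ∧ dw

For a 2-form omega = sum_{i<j} g_{ij} dx_i ∧ dx_j, the exterior derivative is
  d(omega) = sum_{i<j} d(g_{ij}) ∧ dx_i ∧ dx_j = sum_{i<j, k} (∂g_{ij}/∂x_k) dx_k ∧ dx_i ∧ dx_j.
Expand each term, using dx_k ∧ dx_i ∧ dx_j = sgn(permutation) dx_{(a)} ∧ dx_{(b)} ∧ dx_{(c)} with (a < b < c) sorted:
  d(z*(-w - 2*x)) includes (∂/∂z)(z*(-w - 2*x)) dz = (-w - 2*x) dz, which multiplied by dx ∧ dw gives (w + 2*x) dx ∧ dz ∧ dw
  d(x*(3*w - 3*x + z)) includes (∂/∂x)(x*(3*w - 3*x + z)) dx = (3*w - 6*x + z) dx, which multiplied by dy ∧ dz gives (3*w - 6*x + z) dx ∧ dy ∧ dz
  d(x*(3*w - 3*x + z)) includes (∂/∂w)(x*(3*w - 3*x + z)) dw = (3*x) dw, which multiplied by dy ∧ dz gives (3*x) dy ∧ dz ∧ dw
  d(w*y) includes (∂/∂y)(w*y) dy = (w) dy, which multiplied by dz ∧ dw gives (w) dy ∧ dz ∧ dw
Collecting like 3-forms: d(omega) = (w + 2*x) dx ∧ dz ∧ dw + (3*w - 6*x + z) dx ∧ dy ∧ dz + (w + 3*x) dy ∧ dz ∧ dw.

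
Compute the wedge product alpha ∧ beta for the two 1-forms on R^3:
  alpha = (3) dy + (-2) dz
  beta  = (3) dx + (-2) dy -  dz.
alpha ∧ beta = (-9) dx ∧ dy + (-7) dy ∧ dz + (6) dx ∧ dz

Distribute the wedge, using dx_i ∧ dx_j = -dx_j ∧ dx_i and dx_i ∧ dx_i = 0. For each pair (i, j) with i < j, the coefficient of dx_i ∧ dx_j in alpha ∧ beta is (alpha_i * beta_j - alpha_j * beta_i). Collecting: alpha ∧ beta = (-9) dx ∧ dy + (-7) dy ∧ dz + (6) dx ∧ dz.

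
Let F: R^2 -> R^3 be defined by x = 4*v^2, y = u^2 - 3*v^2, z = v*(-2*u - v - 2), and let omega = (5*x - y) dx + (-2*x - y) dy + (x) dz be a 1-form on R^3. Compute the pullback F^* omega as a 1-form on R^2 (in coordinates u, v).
F^* omega = (-2*u^3 - 10*u*v^2 - 8*v^3) du + (2*v*(-u^2 - 4*u*v + 103*v^2 - 4*v)) dv

Using F^*(f dg) = (f ∘ F) d(g ∘ F), substitute each coordinate x_i by F_i(u, v) in f_i, and replace dx_i by d F_i = (∂F_i/∂u) du + (∂F_i/∂v) dv.
  For the x component: f_1(F) = -u^2 + 23*v^2; d F_1 = (0) du + (8*v) dv
  For the y component: f_2(F) = -u^2 - 5*v^2; d F_2 = (2*u) du + (-6*v) dv
  For the z component: f_3(F) = 4*v^2; d F_3 = (-2*v) du + (-2*u - 2*v - 2) dv
Combining and collecting du, dv coefficients:
  coeff of du: -2*u^3 - 10*u*v^2 - 8*v^3
  coeff of dv: 2*v*(-u^2 - 4*u*v + 103*v^2 - 4*v)
F^* omega = (-2*u^3 - 10*u*v^2 - 8*v^3) du + (2*v*(-u^2 - 4*u*v + 103*v^2 - 4*v)) dv.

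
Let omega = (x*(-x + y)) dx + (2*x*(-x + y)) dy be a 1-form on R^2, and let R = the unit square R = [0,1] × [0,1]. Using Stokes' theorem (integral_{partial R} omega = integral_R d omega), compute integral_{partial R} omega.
integral_(partial R) omega = -3/2

Stokes: integral_partial_R omega = integral_R d omega with d omega = (∂Q/∂x - ∂P/∂y) dx ∧ dy.
  ∂Q/∂x = -4*x + 2*y
  ∂P/∂y = x
  integrand = ∂Q/∂x - ∂P/∂y = -5*x + 2*y.
Integrating over R: integral_0^1 integral_0^1 (-5*x + 2*y) dx dy = -3/2.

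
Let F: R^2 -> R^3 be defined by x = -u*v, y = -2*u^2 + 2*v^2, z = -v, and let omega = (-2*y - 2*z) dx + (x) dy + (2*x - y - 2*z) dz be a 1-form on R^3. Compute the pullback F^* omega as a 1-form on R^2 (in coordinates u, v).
F^* omega = (v^2*(4*v - 2)) du + (-4*u^3 - 2*u^2 + 2*v^2 - 2*v) dv

Using F^*(f dg) = (f ∘ F) d(g ∘ F), substitute each coordinate x_i by F_i(u, v) in f_i, and replace dx_i by d F_i = (∂F_i/∂u) du + (∂F_i/∂v) dv.
  For the x component: f_1(F) = 4*u^2 - 4*v^2 + 2*v; d F_1 = (-v) du + (-u) dv
  For the y component: f_2(F) = -u*v; d F_2 = (-4*u) du + (4*v) dv
  For the z component: f_3(F) = 2*u^2 - 2*u*v - 2*v^2 + 2*v; d F_3 = (0) du + (-1) dv
Combining and collecting du, dv coefficients:
  coeff of du: v^2*(4*v - 2)
  coeff of dv: -4*u^3 - 2*u^2 + 2*v^2 - 2*v
F^* omega = (v^2*(4*v - 2)) du + (-4*u^3 - 2*u^2 + 2*v^2 - 2*v) dv.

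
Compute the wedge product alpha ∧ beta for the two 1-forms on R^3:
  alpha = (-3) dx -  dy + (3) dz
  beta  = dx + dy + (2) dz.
alpha ∧ beta = (-2) dx ∧ dy + (-9) dx ∧ dz + (-5) dy ∧ dz

Distribute the wedge, using dx_i ∧ dx_j = -dx_j ∧ dx_i and dx_i ∧ dx_i = 0. For each pair (i, j) with i < j, the coefficient of dx_i ∧ dx_j in alpha ∧ beta is (alpha_i * beta_j - alpha_j * beta_i). Collecting: alpha ∧ beta = (-2) dx ∧ dy + (-9) dx ∧ dz + (-5) dy ∧ dz.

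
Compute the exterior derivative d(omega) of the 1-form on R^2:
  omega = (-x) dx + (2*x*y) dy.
d(omega) = (2*y) dx ∧ dy

For a 1-form omega = sum_i f_i dx_i, the exterior derivative is
  d(omega) = sum_{i < j} (∂f_j/∂x_i - ∂f_i/∂x_j) dx_i ∧ dx_j.
  coefficient of dx ∧ dy: ∂f_2/∂x - ∂f_1/∂y = ∂(2*x*y)/∂x - ∂(-x)/∂y = 2*y
Assembling: d(omega) = (2*y) dx ∧ dy.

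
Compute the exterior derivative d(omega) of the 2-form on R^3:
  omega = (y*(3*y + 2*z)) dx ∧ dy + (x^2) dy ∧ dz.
d(omega) = (2*x + 2*y) dx ∧ dy ∧ dz

For a 2-form omega = sum_{i<j} g_{ij} dx_i ∧ dx_j, the exterior derivative is
  d(omega) = sum_{i<j} d(g_{ij}) ∧ dx_i ∧ dx_j = sum_{i<j, k} (∂g_{ij}/∂x_k) dx_k ∧ dx_i ∧ dx_j.
Expand each term, using dx_k ∧ dx_i ∧ dx_j = sgn(permutation) dx_{(a)} ∧ dx_{(b)} ∧ dx_{(c)} with (a < b < c) sorted:
  d(y*(3*y + 2*z)) includes (∂/∂z)(y*(3*y + 2*z)) dz = (2*y) dz, which multiplied by dx ∧ dy gives (2*y) dx ∧ dy ∧ dz
  d(x^2) includes (∂/∂x)(x^2) dx = (2*x) dx, which multiplied by dy ∧ dz gives (2*x) dx ∧ dy ∧ dz
Collecting like 3-forms: d(omega) = (2*x + 2*y) dx ∧ dy ∧ dz.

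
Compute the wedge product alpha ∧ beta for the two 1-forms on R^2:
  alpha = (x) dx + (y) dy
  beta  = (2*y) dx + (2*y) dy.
alpha ∧ beta = (2*y*(x - y)) dx ∧ dy

Distribute the wedge, using dx_i ∧ dx_j = -dx_j ∧ dx_i and dx_i ∧ dx_i = 0. For each pair (i, j) with i < j, the coefficient of dx_i ∧ dx_j in alpha ∧ beta is (alpha_i * beta_j - alpha_j * beta_i). Collecting: alpha ∧ beta = (2*y*(x - y)) dx ∧ dy.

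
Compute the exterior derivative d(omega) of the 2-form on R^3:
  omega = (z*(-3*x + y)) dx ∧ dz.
d(omega) = (-z) dx ∧ dy ∧ dz

For a 2-form omega = sum_{i<j} g_{ij} dx_i ∧ dx_j, the exterior derivative is
  d(omega) = sum_{i<j} d(g_{ij}) ∧ dx_i ∧ dx_j = sum_{i<j, k} (∂g_{ij}/∂x_k) dx_k ∧ dx_i ∧ dx_j.
Expand each term, using dx_k ∧ dx_i ∧ dx_j = sgn(permutation) dx_{(a)} ∧ dx_{(b)} ∧ dx_{(c)} with (a < b < c) sorted:
  d(z*(-3*x + y)) includes (∂/∂y)(z*(-3*x + y)) dy = (z) dy, which multiplied by dx ∧ dz gives (-z) dx ∧ dy ∧ dz
Collecting like 3-forms: d(omega) = (-z) dx ∧ dy ∧ dz.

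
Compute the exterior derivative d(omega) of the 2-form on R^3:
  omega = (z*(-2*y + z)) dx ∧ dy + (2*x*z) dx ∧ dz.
d(omega) = (-2*y + 2*z) dx ∧ dy ∧ dz

For a 2-form omega = sum_{i<j} g_{ij} dx_i ∧ dx_j, the exterior derivative is
  d(omega) = sum_{i<j} d(g_{ij}) ∧ dx_i ∧ dx_j = sum_{i<j, k} (∂g_{ij}/∂x_k) dx_k ∧ dx_i ∧ dx_j.
Expand each term, using dx_k ∧ dx_i ∧ dx_j = sgn(permutation) dx_{(a)} ∧ dx_{(b)} ∧ dx_{(c)} with (a < b < c) sorted:
  d(z*(-2*y + z)) includes (∂/∂z)(z*(-2*y + z)) dz = (-2*y + 2*z) dz, which multiplied by dx ∧ dy gives (-2*y + 2*z) dx ∧ dy ∧ dz
Collecting like 3-forms: d(omega) = (-2*y + 2*z) dx ∧ dy ∧ dz.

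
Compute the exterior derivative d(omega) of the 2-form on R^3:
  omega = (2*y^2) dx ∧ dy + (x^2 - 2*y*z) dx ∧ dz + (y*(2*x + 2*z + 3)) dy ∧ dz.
d(omega) = (2*y + 2*z) dx ∧ dy ∧ dz

For a 2-form omega = sum_{i<j} g_{ij} dx_i ∧ dx_j, the exterior derivative is
  d(omega) = sum_{i<j} d(g_{ij}) ∧ dx_i ∧ dx_j = sum_{i<j, k} (∂g_{ij}/∂x_k) dx_k ∧ dx_i ∧ dx_j.
Expand each term, using dx_k ∧ dx_i ∧ dx_j = sgn(permutation) dx_{(a)} ∧ dx_{(b)} ∧ dx_{(c)} with (a < b < c) sorted:
  d(x^2 - 2*y*z) includes (∂/∂y)(x^2 - 2*y*z) dy = (-2*z) dy, which multiplied by dx ∧ dz gives (2*z) dx ∧ dy ∧ dz
  d(y*(2*x + 2*z + 3)) includes (∂/∂x)(y*(2*x + 2*z + 3)) dx = (2*y) dx, which multiplied by dy ∧ dz gives (2*y) dx ∧ dy ∧ dz
Collecting like 3-forms: d(omega) = (2*y + 2*z) dx ∧ dy ∧ dz.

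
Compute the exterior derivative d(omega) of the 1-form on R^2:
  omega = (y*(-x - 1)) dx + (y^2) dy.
d(omega) = (x + 1) dx ∧ dy

For a 1-form omega = sum_i f_i dx_i, the exterior derivative is
  d(omega) = sum_{i < j} (∂f_j/∂x_i - ∂f_i/∂x_j) dx_i ∧ dx_j.
  coefficient of dx ∧ dy: ∂f_2/∂x - ∂f_1/∂y = ∂(y^2)/∂x - ∂(y*(-x - 1))/∂y = x + 1
Assembling: d(omega) = (x + 1) dx ∧ dy.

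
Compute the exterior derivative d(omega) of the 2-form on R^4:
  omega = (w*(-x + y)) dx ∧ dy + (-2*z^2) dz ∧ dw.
d(omega) = (-x + y) dx ∧ dy ∧ dw

For a 2-form omega = sum_{i<j} g_{ij} dx_i ∧ dx_j, the exterior derivative is
  d(omega) = sum_{i<j} d(g_{ij}) ∧ dx_i ∧ dx_j = sum_{i<j, k} (∂g_{ij}/∂x_k) dx_k ∧ dx_i ∧ dx_j.
Expand each term, using dx_k ∧ dx_i ∧ dx_j = sgn(permutation) dx_{(a)} ∧ dx_{(b)} ∧ dx_{(c)} with (a < b < c) sorted:
  d(w*(-x + y)) includes (∂/∂w)(w*(-x + y)) dw = (-x + y) dw, which multiplied by dx ∧ dy gives (-x + y) dx ∧ dy ∧ dw
Collecting like 3-forms: d(omega) = (-x + y) dx ∧ dy ∧ dw.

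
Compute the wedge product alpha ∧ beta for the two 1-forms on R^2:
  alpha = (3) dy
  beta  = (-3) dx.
alpha ∧ beta = (9) dx ∧ dy

Distribute the wedge, using dx_i ∧ dx_j = -dx_j ∧ dx_i and dx_i ∧ dx_i = 0. For each pair (i, j) with i < j, the coefficient of dx_i ∧ dx_j in alpha ∧ beta is (alpha_i * beta_j - alpha_j * beta_i). Collecting: alpha ∧ beta = (9) dx ∧ dy.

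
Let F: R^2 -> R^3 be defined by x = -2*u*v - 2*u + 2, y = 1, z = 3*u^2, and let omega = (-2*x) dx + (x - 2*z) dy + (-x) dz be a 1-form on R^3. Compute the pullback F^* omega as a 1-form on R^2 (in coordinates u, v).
F^* omega = (12*u^2*v + 12*u^2 - 8*u*v^2 - 16*u*v - 20*u + 8*v + 8) du + (8*u*(-u*v - u + 1)) dv

Using F^*(f dg) = (f ∘ F) d(g ∘ F), substitute each coordinate x_i by F_i(u, v) in f_i, and replace dx_i by d F_i = (∂F_i/∂u) du + (∂F_i/∂v) dv.
  For the x component: f_1(F) = 4*u*v + 4*u - 4; d F_1 = (-2*v - 2) du + (-2*u) dv
  For the y component: f_2(F) = -6*u^2 - 2*u*v - 2*u + 2; d F_2 = (0) du + (0) dv
  For the z component: f_3(F) = 2*u*v + 2*u - 2; d F_3 = (6*u) du + (0) dv
Combining and collecting du, dv coefficients:
  coeff of du: 12*u^2*v + 12*u^2 - 8*u*v^2 - 16*u*v - 20*u + 8*v + 8
  coeff of dv: 8*u*(-u*v - u + 1)
F^* omega = (12*u^2*v + 12*u^2 - 8*u*v^2 - 16*u*v - 20*u + 8*v + 8) du + (8*u*(-u*v - u + 1)) dv.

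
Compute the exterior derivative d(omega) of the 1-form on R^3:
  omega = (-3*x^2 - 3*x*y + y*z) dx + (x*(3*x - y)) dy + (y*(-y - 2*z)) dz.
d(omega) = (9*x - y - z) dx ∧ dy + (-y) dx ∧ dz + (-2*y - 2*z) dy ∧ dz

For a 1-form omega = sum_i f_i dx_i, the exterior derivative is
  d(omega) = sum_{i < j} (∂f_j/∂x_i - ∂f_i/∂x_j) dx_i ∧ dx_j.
  coefficient of dx ∧ dy: ∂f_2/∂x - ∂f_1/∂y = ∂(x*(3*x - y))/∂x - ∂(-3*x^2 - 3*x*y + y*z)/∂y = 9*x - y - z
  coefficient of dx ∧ dz: ∂f_3/∂x - ∂f_1/∂z = ∂(y*(-y - 2*z))/∂x - ∂(-3*x^2 - 3*x*y + y*z)/∂z = -y
  coefficient of dy ∧ dz: ∂f_3/∂y - ∂f_2/∂z = ∂(y*(-y - 2*z))/∂y - ∂(x*(3*x - y))/∂z = -2*y - 2*z
Assembling: d(omega) = (9*x - y - z) dx ∧ dy + (-y) dx ∧ dz + (-2*y - 2*z) dy ∧ dz.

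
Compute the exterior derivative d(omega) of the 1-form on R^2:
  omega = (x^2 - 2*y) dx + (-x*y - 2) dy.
d(omega) = (2 - y) dx ∧ dy

For a 1-form omega = sum_i f_i dx_i, the exterior derivative is
  d(omega) = sum_{i < j} (∂f_j/∂x_i - ∂f_i/∂x_j) dx_i ∧ dx_j.
  coefficient of dx ∧ dy: ∂f_2/∂x - ∂f_1/∂y = ∂(-x*y - 2)/∂x - ∂(x^2 - 2*y)/∂y = 2 - y
Assembling: d(omega) = (2 - y) dx ∧ dy.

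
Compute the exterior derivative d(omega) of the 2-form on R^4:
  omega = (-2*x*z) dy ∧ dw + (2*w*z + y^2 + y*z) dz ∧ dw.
d(omega) = (-2*z) dx ∧ dy ∧ dw + (2*x + 2*y + z) dy ∧ dz ∧ dw

For a 2-form omega = sum_{i<j} g_{ij} dx_i ∧ dx_j, the exterior derivative is
  d(omega) = sum_{i<j} d(g_{ij}) ∧ dx_i ∧ dx_j = sum_{i<j, k} (∂g_{ij}/∂x_k) dx_k ∧ dx_i ∧ dx_j.
Expand each term, using dx_k ∧ dx_i ∧ dx_j = sgn(permutation) dx_{(a)} ∧ dx_{(b)} ∧ dx_{(c)} with (a < b < c) sorted:
  d(-2*x*z) includes (∂/∂x)(-2*x*z) dx = (-2*z) dx, which multiplied by dy ∧ dw gives (-2*z) dx ∧ dy ∧ dw
  d(-2*x*z) includes (∂/∂z)(-2*x*z) dz = (-2*x) dz, which multiplied by dy ∧ dw gives (2*x) dy ∧ dz ∧ dw
  d(2*w*z + y^2 + y*z) includes (∂/∂y)(2*w*z + y^2 + y*z) dy = (2*y + z) dy, which multiplied by dz ∧ dw gives (2*y + z) dy ∧ dz ∧ dw
Collecting like 3-forms: d(omega) = (-2*z) dx ∧ dy ∧ dw + (2*x + 2*y + z) dy ∧ dz ∧ dw.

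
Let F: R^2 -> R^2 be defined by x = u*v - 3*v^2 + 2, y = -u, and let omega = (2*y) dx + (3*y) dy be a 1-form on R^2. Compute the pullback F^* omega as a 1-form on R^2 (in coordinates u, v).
F^* omega = (u*(3 - 2*v)) du + (2*u*(-u + 6*v)) dv

Using F^*(f dg) = (f ∘ F) d(g ∘ F), substitute each coordinate x_i by F_i(u, v) in f_i, and replace dx_i by d F_i = (∂F_i/∂u) du + (∂F_i/∂v) dv.
  For the x component: f_1(F) = -2*u; d F_1 = (v) du + (u - 6*v) dv
  For the y component: f_2(F) = -3*u; d F_2 = (-1) du + (0) dv
Combining and collecting du, dv coefficients:
  coeff of du: u*(3 - 2*v)
  coeff of dv: 2*u*(-u + 6*v)
F^* omega = (u*(3 - 2*v)) du + (2*u*(-u + 6*v)) dv.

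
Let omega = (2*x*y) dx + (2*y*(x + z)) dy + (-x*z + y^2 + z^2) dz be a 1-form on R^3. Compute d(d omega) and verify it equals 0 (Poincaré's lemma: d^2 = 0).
d(d omega) = 0

Step 1: d omega = sum_{i<j} (∂f_j/∂x_i - ∂f_i/∂x_j) dx_i ∧ dx_j:
  coeff of dx ∧ dy: -2*x + 2*y
  coeff of dx ∧ dz: -z
  coeff of dy ∧ dz: 0
Step 2: Apply d again to each 2-form coefficient. The only possible 3-form in R^3 is dx ∧ dy ∧ dz, with coefficient
  ∂(coeff of dy∧dz)/∂x - ∂(coeff of dx∧dz)/∂y + ∂(coeff of dx∧dy)/∂z
  = ∂/∂x (0) - ∂/∂y (-z) + ∂/∂z (-2*x + 2*y).
Each of these terms simplifies to sums of mixed partials that cancel in pairs. The result is 0 (by equality of mixed partials for smooth functions — Schwarz / Clairaut).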